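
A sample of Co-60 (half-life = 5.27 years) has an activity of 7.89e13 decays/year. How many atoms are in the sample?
N = A/λ = 5.999e14 atoms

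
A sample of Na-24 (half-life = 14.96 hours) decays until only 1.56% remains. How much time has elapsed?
t = t½ × log₂(N₀/N) = 89.79 hours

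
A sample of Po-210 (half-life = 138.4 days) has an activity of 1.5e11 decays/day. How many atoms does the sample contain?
N = A/λ = 2.995e13 atoms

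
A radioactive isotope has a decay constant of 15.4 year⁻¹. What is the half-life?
t½ = ln(2)/λ = 0.04501 years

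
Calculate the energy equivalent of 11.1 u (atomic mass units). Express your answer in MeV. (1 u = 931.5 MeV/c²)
E = mc² = 10340 MeV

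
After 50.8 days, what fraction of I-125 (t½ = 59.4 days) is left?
N/N₀ = (1/2)^(t/t½) = 0.5528 = 55.3%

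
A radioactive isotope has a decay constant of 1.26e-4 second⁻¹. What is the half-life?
t½ = ln(2)/λ = 5501 seconds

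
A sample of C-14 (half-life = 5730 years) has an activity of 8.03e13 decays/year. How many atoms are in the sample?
N = A/λ = 6.638e17 atoms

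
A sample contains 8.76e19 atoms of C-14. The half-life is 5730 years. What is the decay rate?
A = λN = 1.06e16 decays/year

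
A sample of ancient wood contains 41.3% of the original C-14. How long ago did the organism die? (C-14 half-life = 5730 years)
Age = t½ × log₂(1/ratio) = 7310 years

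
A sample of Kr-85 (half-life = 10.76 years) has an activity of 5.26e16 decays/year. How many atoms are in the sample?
N = A/λ = 8.165e17 atoms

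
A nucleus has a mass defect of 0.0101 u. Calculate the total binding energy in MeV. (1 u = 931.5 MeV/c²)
B.E. = Δm × 931.5 = 9.408 MeV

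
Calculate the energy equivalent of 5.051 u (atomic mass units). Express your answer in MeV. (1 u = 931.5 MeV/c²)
E = mc² = 4705 MeV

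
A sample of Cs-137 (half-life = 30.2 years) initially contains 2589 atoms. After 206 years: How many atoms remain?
N = N₀(1/2)^(t/t½) = 22.9 atoms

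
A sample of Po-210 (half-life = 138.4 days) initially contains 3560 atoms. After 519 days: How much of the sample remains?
N = N₀(1/2)^(t/t½) = 264.6 atoms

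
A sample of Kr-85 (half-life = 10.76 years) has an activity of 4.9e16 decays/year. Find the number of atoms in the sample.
N = A/λ = 7.606e17 atoms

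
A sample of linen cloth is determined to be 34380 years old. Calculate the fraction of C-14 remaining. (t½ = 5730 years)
N/N₀ = (1/2)^(t/t½) = 0.01562 = 1.56%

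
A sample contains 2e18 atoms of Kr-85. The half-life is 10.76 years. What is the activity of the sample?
A = λN = 1.288e17 decays/year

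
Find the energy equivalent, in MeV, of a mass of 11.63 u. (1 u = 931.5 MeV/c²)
E = mc² = 10830 MeV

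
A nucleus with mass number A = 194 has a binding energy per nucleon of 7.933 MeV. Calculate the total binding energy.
B.E. = 7.933 × 194 = 1539 MeV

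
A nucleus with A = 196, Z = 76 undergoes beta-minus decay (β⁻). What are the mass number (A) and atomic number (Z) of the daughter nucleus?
Daughter: A = 196, Z = 77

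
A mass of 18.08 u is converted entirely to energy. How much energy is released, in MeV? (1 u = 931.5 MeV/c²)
E = mc² = 16840 MeV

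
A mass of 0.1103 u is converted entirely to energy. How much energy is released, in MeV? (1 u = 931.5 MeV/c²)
E = mc² = 102.7 MeV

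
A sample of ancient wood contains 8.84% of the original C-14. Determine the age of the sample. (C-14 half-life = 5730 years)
Age = t½ × log₂(1/ratio) = 20050 years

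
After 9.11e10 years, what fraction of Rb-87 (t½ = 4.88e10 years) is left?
N/N₀ = (1/2)^(t/t½) = 0.2742 = 27.4%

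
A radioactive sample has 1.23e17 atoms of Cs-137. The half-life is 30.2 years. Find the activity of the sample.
A = λN = 2.823e15 decays/year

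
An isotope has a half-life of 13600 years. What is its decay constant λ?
λ = ln(2)/t½ = 5.097e-5 year⁻¹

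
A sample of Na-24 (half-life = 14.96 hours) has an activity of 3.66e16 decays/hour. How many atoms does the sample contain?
N = A/λ = 7.899e17 atoms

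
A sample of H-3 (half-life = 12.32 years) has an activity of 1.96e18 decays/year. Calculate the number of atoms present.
N = A/λ = 3.484e19 atoms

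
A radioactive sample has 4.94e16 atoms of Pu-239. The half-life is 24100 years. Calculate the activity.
A = λN = 1.421e12 decays/year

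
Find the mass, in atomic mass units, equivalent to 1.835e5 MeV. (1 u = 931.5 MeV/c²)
m = E/c² = 197 u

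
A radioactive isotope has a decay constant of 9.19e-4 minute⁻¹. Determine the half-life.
t½ = ln(2)/λ = 754.2 minutes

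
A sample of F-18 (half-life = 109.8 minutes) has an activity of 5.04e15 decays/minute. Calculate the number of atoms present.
N = A/λ = 7.984e17 atoms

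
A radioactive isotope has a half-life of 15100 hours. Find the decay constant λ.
λ = ln(2)/t½ = 4.59e-5 hour⁻¹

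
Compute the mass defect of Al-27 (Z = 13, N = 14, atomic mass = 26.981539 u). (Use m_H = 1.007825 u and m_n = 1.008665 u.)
Δm = Z·m_H + N·m_n − M = 0.2415 u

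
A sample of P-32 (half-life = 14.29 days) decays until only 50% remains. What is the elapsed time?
t = t½ × log₂(N₀/N) = 14.29 days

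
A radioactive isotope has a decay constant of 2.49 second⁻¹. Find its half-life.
t½ = ln(2)/λ = 0.2784 seconds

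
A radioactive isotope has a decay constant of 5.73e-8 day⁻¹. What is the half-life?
t½ = ln(2)/λ = 1.21e7 days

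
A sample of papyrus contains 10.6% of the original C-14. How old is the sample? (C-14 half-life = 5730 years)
Age = t½ × log₂(1/ratio) = 18550 years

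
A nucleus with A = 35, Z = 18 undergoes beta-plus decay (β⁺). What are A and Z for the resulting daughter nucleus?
Daughter: A = 35, Z = 17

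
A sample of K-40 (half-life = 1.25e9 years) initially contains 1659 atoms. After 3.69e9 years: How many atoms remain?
N = N₀(1/2)^(t/t½) = 214.4 atoms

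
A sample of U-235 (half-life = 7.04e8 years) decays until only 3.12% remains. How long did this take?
t = t½ × log₂(N₀/N) = 3.522e9 years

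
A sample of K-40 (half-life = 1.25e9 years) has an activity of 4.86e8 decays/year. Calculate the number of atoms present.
N = A/λ = 8.764e17 atoms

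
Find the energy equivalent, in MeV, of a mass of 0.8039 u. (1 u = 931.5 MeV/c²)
E = mc² = 748.8 MeV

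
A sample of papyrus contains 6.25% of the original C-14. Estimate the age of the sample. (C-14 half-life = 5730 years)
Age = t½ × log₂(1/ratio) = 22920 years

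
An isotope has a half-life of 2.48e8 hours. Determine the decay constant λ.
λ = ln(2)/t½ = 2.795e-9 hour⁻¹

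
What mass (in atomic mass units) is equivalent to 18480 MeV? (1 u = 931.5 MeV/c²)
m = E/c² = 19.84 u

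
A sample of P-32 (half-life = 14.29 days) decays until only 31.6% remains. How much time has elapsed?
t = t½ × log₂(N₀/N) = 23.75 days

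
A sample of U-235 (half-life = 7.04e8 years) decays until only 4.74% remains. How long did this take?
t = t½ × log₂(N₀/N) = 3.097e9 years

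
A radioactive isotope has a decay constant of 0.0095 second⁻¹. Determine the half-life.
t½ = ln(2)/λ = 72.96 seconds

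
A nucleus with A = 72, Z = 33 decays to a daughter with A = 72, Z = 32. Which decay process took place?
ΔA = 0, ΔZ = -1 ⇒ beta-plus decay (β⁺) or electron capture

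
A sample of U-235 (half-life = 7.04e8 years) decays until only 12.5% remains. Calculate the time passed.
t = t½ × log₂(N₀/N) = 2.112e9 years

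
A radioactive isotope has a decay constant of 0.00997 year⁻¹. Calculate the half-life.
t½ = ln(2)/λ = 69.52 years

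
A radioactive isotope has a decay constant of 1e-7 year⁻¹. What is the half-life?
t½ = ln(2)/λ = 6.931e6 years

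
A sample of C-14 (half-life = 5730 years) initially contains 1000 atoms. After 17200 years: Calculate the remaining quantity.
N = N₀(1/2)^(t/t½) = 124.8 atoms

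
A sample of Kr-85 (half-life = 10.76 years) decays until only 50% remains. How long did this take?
t = t½ × log₂(N₀/N) = 10.76 years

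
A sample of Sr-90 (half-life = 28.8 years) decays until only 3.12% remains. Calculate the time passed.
t = t½ × log₂(N₀/N) = 144.1 years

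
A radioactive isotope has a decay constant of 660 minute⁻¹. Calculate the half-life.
t½ = ln(2)/λ = 0.00105 minutes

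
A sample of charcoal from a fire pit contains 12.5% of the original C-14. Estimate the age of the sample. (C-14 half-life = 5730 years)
Age = t½ × log₂(1/ratio) = 17190 years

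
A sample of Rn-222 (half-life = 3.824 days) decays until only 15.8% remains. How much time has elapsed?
t = t½ × log₂(N₀/N) = 10.18 days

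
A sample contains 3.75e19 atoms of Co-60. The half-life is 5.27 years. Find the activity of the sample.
A = λN = 4.932e18 decays/year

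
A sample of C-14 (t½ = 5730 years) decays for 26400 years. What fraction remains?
N/N₀ = (1/2)^(t/t½) = 0.04103 = 4.1%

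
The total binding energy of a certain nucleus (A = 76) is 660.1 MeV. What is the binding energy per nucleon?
B.E./A = 660.1/76 = 8.686 MeV/nucleon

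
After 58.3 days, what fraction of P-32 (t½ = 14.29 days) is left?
N/N₀ = (1/2)^(t/t½) = 0.05914 = 5.91%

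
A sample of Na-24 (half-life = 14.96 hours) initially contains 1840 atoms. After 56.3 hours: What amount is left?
N = N₀(1/2)^(t/t½) = 135.5 atoms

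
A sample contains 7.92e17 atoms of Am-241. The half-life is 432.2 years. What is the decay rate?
A = λN = 1.27e15 decays/year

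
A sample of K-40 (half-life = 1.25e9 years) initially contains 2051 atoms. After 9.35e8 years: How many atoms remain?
N = N₀(1/2)^(t/t½) = 1221 atoms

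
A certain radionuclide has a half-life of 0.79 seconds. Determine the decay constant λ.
λ = ln(2)/t½ = 0.8774 second⁻¹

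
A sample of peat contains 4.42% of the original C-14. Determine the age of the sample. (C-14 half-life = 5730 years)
Age = t½ × log₂(1/ratio) = 25780 years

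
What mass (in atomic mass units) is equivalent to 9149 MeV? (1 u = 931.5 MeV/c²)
m = E/c² = 9.822 u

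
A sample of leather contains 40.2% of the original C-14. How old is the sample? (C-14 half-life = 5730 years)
Age = t½ × log₂(1/ratio) = 7533 years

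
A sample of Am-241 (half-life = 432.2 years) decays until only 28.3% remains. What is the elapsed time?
t = t½ × log₂(N₀/N) = 787.1 years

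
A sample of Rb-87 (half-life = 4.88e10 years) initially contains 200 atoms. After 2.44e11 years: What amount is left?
N = N₀(1/2)^(t/t½) = 6.25 atoms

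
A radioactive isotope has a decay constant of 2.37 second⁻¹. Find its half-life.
t½ = ln(2)/λ = 0.2925 seconds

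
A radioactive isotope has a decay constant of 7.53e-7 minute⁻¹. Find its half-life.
t½ = ln(2)/λ = 9.205e5 minutes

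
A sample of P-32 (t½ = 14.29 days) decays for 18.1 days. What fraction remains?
N/N₀ = (1/2)^(t/t½) = 0.4156 = 41.6%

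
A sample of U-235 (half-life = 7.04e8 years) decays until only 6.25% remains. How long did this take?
t = t½ × log₂(N₀/N) = 2.816e9 years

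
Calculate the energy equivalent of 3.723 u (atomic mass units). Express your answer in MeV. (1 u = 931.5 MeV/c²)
E = mc² = 3468 MeV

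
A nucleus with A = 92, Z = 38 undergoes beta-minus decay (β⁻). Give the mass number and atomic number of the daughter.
Daughter: A = 92, Z = 39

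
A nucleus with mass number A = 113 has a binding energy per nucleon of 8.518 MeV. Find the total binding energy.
B.E. = 8.518 × 113 = 962.5 MeV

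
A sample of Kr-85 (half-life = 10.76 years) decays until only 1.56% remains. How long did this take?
t = t½ × log₂(N₀/N) = 64.58 years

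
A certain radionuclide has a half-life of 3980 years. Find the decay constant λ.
λ = ln(2)/t½ = 1.742e-4 year⁻¹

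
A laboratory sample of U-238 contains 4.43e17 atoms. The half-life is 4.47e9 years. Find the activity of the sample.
A = λN = 6.869e7 decays/year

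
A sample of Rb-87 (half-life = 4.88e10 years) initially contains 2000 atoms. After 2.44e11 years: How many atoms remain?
N = N₀(1/2)^(t/t½) = 62.5 atoms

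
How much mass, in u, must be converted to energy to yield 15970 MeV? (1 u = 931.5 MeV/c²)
m = E/c² = 17.14 u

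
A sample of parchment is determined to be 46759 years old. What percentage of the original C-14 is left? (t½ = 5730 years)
N/N₀ = (1/2)^(t/t½) = 0.003495 = 0.35%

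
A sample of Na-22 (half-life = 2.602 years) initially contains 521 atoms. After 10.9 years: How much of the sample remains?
N = N₀(1/2)^(t/t½) = 28.56 atoms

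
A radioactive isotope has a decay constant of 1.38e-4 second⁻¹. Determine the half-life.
t½ = ln(2)/λ = 5023 seconds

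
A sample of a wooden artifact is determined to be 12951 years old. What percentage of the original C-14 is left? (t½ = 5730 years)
N/N₀ = (1/2)^(t/t½) = 0.2087 = 20.9%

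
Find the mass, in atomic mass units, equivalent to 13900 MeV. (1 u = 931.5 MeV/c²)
m = E/c² = 14.92 u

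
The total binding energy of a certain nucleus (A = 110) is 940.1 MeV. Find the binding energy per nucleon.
B.E./A = 940.1/110 = 8.546 MeV/nucleon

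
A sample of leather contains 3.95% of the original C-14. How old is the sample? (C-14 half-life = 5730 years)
Age = t½ × log₂(1/ratio) = 26710 years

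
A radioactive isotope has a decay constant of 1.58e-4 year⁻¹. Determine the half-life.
t½ = ln(2)/λ = 4387 years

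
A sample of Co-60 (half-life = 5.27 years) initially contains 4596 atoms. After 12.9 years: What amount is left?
N = N₀(1/2)^(t/t½) = 842.4 atoms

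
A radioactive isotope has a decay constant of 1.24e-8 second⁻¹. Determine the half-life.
t½ = ln(2)/λ = 5.59e7 seconds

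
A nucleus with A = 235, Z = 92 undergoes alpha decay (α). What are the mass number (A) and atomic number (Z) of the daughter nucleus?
Daughter: A = 231, Z = 90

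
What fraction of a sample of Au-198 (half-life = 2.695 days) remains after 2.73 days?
N/N₀ = (1/2)^(t/t½) = 0.4955 = 49.6%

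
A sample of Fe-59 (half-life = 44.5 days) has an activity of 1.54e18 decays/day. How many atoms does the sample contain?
N = A/λ = 9.887e19 atoms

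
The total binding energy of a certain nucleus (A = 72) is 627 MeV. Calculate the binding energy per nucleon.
B.E./A = 627/72 = 8.708 MeV/nucleon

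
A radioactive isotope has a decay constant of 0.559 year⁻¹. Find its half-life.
t½ = ln(2)/λ = 1.24 years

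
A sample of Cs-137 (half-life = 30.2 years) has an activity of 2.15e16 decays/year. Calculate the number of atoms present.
N = A/λ = 9.367e17 atoms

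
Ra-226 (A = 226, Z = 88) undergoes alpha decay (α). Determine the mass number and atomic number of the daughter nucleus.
Daughter: A = 222, Z = 86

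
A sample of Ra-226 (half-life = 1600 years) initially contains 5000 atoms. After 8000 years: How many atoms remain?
N = N₀(1/2)^(t/t½) = 156.2 atoms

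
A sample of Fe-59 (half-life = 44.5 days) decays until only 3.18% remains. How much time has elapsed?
t = t½ × log₂(N₀/N) = 221.4 days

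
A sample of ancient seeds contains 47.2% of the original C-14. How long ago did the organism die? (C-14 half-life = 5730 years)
Age = t½ × log₂(1/ratio) = 6206 years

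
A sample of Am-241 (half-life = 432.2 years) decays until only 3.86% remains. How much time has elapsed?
t = t½ × log₂(N₀/N) = 2029 years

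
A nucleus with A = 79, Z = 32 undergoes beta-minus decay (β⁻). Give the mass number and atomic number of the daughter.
Daughter: A = 79, Z = 33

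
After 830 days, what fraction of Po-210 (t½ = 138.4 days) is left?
N/N₀ = (1/2)^(t/t½) = 0.01566 = 1.57%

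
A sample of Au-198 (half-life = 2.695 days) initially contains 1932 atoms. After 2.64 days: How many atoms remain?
N = N₀(1/2)^(t/t½) = 979.8 atoms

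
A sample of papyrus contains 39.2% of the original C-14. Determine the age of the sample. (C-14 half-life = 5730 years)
Age = t½ × log₂(1/ratio) = 7742 years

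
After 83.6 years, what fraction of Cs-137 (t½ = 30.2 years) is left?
N/N₀ = (1/2)^(t/t½) = 0.1468 = 14.7%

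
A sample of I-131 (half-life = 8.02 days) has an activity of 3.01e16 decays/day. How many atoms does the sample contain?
N = A/λ = 3.483e17 atoms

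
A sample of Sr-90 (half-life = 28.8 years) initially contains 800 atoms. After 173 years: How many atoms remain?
N = N₀(1/2)^(t/t½) = 12.44 atoms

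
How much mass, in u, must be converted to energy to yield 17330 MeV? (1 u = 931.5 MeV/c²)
m = E/c² = 18.6 u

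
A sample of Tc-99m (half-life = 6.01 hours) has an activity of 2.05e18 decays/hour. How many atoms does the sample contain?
N = A/λ = 1.777e19 atoms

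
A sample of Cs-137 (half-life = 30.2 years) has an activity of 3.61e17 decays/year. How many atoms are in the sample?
N = A/λ = 1.573e19 atoms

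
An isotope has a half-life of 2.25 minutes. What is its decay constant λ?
λ = ln(2)/t½ = 0.3081 minute⁻¹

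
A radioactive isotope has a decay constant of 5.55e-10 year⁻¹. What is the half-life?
t½ = ln(2)/λ = 1.249e9 years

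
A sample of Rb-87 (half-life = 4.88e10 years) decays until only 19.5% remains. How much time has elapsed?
t = t½ × log₂(N₀/N) = 1.151e11 years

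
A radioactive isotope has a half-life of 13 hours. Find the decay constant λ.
λ = ln(2)/t½ = 0.05332 hour⁻¹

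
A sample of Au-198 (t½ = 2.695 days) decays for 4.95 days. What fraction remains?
N/N₀ = (1/2)^(t/t½) = 0.28 = 28%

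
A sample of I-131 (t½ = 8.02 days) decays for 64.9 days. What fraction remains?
N/N₀ = (1/2)^(t/t½) = 0.003664 = 0.366%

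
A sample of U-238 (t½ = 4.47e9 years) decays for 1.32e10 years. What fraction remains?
N/N₀ = (1/2)^(t/t½) = 0.1291 = 12.9%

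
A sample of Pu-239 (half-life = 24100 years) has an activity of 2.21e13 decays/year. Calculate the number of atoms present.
N = A/λ = 7.684e17 atoms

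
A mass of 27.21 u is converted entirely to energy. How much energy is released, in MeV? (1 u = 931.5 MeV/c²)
E = mc² = 25350 MeV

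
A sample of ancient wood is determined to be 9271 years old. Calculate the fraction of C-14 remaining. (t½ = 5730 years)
N/N₀ = (1/2)^(t/t½) = 0.3258 = 32.6%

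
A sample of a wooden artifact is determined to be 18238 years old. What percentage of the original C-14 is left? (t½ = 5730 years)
N/N₀ = (1/2)^(t/t½) = 0.1101 = 11%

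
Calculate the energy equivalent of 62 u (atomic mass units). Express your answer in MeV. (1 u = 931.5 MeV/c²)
E = mc² = 57750 MeV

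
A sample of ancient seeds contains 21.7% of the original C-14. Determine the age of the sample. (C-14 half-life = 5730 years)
Age = t½ × log₂(1/ratio) = 12630 years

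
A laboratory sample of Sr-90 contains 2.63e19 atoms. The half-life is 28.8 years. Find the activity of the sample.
A = λN = 6.33e17 decays/year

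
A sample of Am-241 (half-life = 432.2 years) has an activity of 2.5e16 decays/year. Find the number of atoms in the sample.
N = A/λ = 1.559e19 atoms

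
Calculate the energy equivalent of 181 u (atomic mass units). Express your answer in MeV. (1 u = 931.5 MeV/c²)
E = mc² = 1.686e5 MeV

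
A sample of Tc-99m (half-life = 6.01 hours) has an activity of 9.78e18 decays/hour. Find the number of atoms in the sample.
N = A/λ = 8.48e19 atoms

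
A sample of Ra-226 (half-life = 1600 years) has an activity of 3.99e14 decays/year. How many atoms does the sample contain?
N = A/λ = 9.21e17 atoms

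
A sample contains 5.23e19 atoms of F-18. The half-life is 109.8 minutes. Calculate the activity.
A = λN = 3.302e17 decays/minute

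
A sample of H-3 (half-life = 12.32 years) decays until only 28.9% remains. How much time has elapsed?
t = t½ × log₂(N₀/N) = 22.06 years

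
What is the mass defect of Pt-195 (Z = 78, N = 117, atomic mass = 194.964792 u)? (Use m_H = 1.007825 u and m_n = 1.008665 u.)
Δm = Z·m_H + N·m_n − M = 1.659 u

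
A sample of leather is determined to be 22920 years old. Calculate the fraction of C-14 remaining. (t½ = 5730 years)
N/N₀ = (1/2)^(t/t½) = 0.0625 = 6.25%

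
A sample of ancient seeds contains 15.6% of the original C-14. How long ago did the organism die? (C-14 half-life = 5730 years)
Age = t½ × log₂(1/ratio) = 15360 years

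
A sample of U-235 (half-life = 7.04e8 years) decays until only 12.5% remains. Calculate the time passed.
t = t½ × log₂(N₀/N) = 2.112e9 years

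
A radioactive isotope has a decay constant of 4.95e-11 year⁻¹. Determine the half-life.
t½ = ln(2)/λ = 1.4e10 years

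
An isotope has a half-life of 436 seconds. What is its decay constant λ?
λ = ln(2)/t½ = 0.00159 second⁻¹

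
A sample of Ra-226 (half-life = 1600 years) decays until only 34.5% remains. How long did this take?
t = t½ × log₂(N₀/N) = 2457 years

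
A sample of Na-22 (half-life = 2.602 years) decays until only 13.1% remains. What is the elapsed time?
t = t½ × log₂(N₀/N) = 7.63 years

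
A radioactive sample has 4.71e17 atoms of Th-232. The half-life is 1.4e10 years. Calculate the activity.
A = λN = 2.332e7 decays/year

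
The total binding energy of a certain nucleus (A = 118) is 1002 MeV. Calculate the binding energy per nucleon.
B.E./A = 1002/118 = 8.492 MeV/nucleon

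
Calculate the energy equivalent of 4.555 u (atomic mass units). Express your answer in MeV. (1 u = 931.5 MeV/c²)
E = mc² = 4243 MeV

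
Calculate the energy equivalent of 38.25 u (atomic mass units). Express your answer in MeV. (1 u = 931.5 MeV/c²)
E = mc² = 35630 MeV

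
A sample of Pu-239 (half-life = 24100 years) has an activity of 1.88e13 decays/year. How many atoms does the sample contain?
N = A/λ = 6.537e17 atoms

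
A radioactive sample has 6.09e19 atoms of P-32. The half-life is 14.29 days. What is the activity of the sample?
A = λN = 2.954e18 decays/day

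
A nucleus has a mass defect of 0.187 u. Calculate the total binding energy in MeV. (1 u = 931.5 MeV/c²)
B.E. = Δm × 931.5 = 174.2 MeV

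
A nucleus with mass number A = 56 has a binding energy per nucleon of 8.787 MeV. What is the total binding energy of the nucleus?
B.E. = 8.787 × 56 = 492.1 MeV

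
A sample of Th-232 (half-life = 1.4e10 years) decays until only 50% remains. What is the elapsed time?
t = t½ × log₂(N₀/N) = 1.4e10 years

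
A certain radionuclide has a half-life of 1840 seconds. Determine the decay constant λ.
λ = ln(2)/t½ = 3.767e-4 second⁻¹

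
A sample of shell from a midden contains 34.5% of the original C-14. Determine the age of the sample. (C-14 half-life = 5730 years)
Age = t½ × log₂(1/ratio) = 8797 years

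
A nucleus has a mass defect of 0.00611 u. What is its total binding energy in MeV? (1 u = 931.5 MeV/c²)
B.E. = Δm × 931.5 = 5.691 MeV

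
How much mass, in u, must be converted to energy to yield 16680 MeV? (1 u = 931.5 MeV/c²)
m = E/c² = 17.91 u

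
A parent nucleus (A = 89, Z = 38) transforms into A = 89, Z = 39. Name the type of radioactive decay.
ΔA = 0, ΔZ = +1 ⇒ beta-minus decay (β⁻)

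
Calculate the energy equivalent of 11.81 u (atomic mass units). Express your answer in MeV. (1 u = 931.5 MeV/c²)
E = mc² = 11000 MeV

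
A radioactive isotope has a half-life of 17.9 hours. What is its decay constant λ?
λ = ln(2)/t½ = 0.03872 hour⁻¹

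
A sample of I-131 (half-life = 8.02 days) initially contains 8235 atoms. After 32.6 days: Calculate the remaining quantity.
N = N₀(1/2)^(t/t½) = 492.1 atoms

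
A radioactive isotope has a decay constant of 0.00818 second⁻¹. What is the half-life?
t½ = ln(2)/λ = 84.74 seconds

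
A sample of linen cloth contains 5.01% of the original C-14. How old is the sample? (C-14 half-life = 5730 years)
Age = t½ × log₂(1/ratio) = 24750 years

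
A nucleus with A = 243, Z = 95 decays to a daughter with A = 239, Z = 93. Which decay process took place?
ΔA = -4, ΔZ = -2 ⇒ alpha decay (α)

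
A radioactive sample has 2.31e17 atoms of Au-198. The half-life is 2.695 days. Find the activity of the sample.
A = λN = 5.941e16 decays/day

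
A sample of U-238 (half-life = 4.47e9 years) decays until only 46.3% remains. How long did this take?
t = t½ × log₂(N₀/N) = 4.966e9 years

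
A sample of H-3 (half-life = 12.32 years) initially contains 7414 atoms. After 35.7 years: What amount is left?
N = N₀(1/2)^(t/t½) = 994.8 atoms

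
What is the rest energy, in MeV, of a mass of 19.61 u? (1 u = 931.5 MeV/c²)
E = mc² = 18270 MeV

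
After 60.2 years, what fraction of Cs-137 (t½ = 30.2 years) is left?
N/N₀ = (1/2)^(t/t½) = 0.2512 = 25.1%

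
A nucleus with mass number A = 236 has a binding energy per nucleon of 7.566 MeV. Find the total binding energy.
B.E. = 7.566 × 236 = 1786 MeV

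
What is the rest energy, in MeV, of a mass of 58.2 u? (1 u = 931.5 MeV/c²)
E = mc² = 54210 MeV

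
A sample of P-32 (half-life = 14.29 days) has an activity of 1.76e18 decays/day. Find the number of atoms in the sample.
N = A/λ = 3.628e19 atoms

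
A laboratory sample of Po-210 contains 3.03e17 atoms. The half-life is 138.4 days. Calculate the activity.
A = λN = 1.518e15 decays/day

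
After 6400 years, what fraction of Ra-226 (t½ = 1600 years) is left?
N/N₀ = (1/2)^(t/t½) = 0.0625 = 6.25%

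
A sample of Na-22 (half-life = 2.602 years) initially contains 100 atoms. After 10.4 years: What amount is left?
N = N₀(1/2)^(t/t½) = 6.263 atoms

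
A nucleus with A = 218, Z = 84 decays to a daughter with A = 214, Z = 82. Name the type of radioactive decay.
ΔA = -4, ΔZ = -2 ⇒ alpha decay (α)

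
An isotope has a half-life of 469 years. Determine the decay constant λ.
λ = ln(2)/t½ = 0.001478 year⁻¹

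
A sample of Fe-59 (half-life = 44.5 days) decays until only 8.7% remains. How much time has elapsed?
t = t½ × log₂(N₀/N) = 156.8 days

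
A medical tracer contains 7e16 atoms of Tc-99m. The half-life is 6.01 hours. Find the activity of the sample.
A = λN = 8.073e15 decays/hour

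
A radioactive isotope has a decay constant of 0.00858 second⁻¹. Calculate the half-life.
t½ = ln(2)/λ = 80.79 seconds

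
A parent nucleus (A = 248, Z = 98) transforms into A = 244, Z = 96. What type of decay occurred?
ΔA = -4, ΔZ = -2 ⇒ alpha decay (α)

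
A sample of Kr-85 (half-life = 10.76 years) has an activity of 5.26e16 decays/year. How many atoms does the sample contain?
N = A/λ = 8.165e17 atoms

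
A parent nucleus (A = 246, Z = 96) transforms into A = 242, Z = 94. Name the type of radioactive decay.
ΔA = -4, ΔZ = -2 ⇒ alpha decay (α)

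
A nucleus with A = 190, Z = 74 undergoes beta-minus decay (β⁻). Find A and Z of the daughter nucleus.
Daughter: A = 190, Z = 75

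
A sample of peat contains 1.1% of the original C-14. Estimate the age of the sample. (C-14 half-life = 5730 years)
Age = t½ × log₂(1/ratio) = 37280 years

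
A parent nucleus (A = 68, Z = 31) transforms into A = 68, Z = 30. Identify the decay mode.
ΔA = 0, ΔZ = -1 ⇒ beta-plus decay (β⁺) or electron capture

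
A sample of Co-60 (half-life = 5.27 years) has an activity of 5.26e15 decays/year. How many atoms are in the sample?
N = A/λ = 3.999e16 atoms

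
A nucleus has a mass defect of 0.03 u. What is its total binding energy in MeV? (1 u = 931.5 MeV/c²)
B.E. = Δm × 931.5 = 27.95 MeV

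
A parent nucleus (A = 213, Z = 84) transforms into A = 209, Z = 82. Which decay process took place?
ΔA = -4, ΔZ = -2 ⇒ alpha decay (α)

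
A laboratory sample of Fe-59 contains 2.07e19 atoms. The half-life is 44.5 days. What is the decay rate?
A = λN = 3.224e17 decays/day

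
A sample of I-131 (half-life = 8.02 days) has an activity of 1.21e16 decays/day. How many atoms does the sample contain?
N = A/λ = 1.4e17 atoms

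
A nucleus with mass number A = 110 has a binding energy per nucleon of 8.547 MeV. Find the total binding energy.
B.E. = 8.547 × 110 = 940.2 MeV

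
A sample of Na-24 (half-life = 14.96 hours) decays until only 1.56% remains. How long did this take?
t = t½ × log₂(N₀/N) = 89.79 hours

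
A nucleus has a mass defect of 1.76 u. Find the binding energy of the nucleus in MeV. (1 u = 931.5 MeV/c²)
B.E. = Δm × 931.5 = 1639 MeV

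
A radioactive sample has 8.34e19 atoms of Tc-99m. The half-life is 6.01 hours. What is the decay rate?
A = λN = 9.619e18 decays/hour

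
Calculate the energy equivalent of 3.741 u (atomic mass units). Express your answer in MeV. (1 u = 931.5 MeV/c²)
E = mc² = 3485 MeV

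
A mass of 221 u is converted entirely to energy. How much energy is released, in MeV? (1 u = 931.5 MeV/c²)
E = mc² = 2.059e5 MeV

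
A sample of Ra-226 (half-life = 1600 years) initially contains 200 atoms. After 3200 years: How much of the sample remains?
N = N₀(1/2)^(t/t½) = 50 atoms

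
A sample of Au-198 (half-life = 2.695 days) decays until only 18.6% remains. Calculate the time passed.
t = t½ × log₂(N₀/N) = 6.54 days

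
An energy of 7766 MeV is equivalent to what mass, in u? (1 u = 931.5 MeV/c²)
m = E/c² = 8.337 u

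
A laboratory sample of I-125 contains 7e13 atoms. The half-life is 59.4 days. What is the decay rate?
A = λN = 8.168e11 decays/day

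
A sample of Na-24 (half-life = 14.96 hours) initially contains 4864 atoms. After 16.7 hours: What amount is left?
N = N₀(1/2)^(t/t½) = 2244 atoms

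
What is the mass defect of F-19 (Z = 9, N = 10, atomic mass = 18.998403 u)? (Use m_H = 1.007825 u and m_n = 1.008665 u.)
Δm = Z·m_H + N·m_n − M = 0.1587 u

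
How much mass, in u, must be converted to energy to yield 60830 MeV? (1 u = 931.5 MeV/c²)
m = E/c² = 65.3 u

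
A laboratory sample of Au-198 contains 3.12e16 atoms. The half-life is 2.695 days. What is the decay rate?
A = λN = 8.025e15 decays/day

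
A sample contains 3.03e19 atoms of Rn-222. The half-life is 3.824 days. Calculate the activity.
A = λN = 5.492e18 decays/day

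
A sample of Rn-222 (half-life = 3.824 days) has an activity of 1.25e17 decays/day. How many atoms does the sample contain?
N = A/λ = 6.896e17 atoms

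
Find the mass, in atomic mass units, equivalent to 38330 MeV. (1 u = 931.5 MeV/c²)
m = E/c² = 41.15 u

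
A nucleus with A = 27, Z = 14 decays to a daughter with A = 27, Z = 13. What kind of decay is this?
ΔA = 0, ΔZ = -1 ⇒ beta-plus decay (β⁺) or electron capture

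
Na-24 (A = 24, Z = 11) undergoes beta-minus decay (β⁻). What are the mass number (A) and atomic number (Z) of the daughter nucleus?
Daughter: A = 24, Z = 12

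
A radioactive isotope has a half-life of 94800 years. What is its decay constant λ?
λ = ln(2)/t½ = 7.312e-6 year⁻¹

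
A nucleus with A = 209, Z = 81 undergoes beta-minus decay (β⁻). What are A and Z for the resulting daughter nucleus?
Daughter: A = 209, Z = 82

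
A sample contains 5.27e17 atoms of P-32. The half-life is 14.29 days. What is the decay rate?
A = λN = 2.556e16 decays/day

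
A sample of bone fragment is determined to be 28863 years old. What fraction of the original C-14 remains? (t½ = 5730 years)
N/N₀ = (1/2)^(t/t½) = 0.03046 = 3.05%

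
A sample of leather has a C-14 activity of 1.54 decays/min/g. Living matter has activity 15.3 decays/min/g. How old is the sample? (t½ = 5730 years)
Age = t½ × log₂(A₀/A) = 18980 years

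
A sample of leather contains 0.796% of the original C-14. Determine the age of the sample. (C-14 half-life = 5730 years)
Age = t½ × log₂(1/ratio) = 39960 years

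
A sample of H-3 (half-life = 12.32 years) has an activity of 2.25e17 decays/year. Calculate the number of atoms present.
N = A/λ = 3.999e18 atoms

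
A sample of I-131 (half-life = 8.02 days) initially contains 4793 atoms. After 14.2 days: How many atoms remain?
N = N₀(1/2)^(t/t½) = 1405 atoms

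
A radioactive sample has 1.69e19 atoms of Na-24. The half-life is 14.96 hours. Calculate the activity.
A = λN = 7.83e17 decays/hour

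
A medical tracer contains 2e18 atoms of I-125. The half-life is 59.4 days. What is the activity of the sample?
A = λN = 2.334e16 decays/day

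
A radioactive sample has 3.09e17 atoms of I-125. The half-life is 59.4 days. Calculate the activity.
A = λN = 3.606e15 decays/day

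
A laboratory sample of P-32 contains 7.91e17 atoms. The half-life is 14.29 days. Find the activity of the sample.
A = λN = 3.837e16 decays/day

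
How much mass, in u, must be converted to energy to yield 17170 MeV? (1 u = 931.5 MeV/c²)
m = E/c² = 18.43 u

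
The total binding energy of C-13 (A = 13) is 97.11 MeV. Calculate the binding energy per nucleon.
B.E./A = 97.11/13 = 7.47 MeV/nucleon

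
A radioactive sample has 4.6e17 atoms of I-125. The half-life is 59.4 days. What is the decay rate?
A = λN = 5.368e15 decays/day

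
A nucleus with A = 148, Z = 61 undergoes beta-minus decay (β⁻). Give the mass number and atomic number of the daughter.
Daughter: A = 148, Z = 62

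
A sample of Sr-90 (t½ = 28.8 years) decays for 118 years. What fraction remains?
N/N₀ = (1/2)^(t/t½) = 0.05843 = 5.84%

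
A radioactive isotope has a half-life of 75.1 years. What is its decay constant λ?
λ = ln(2)/t½ = 0.00923 year⁻¹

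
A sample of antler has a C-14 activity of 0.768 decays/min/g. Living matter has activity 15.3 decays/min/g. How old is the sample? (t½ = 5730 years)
Age = t½ × log₂(A₀/A) = 24730 years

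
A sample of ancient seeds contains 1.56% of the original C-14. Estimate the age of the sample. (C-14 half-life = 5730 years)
Age = t½ × log₂(1/ratio) = 34390 years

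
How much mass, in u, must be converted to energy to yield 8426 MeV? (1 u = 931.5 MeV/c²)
m = E/c² = 9.046 u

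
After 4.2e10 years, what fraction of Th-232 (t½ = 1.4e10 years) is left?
N/N₀ = (1/2)^(t/t½) = 0.125 = 12.5%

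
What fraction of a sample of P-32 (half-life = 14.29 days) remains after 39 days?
N/N₀ = (1/2)^(t/t½) = 0.1508 = 15.1%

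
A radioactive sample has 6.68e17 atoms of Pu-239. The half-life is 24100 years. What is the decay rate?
A = λN = 1.921e13 decays/year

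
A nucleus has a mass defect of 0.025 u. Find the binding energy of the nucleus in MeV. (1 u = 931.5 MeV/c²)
B.E. = Δm × 931.5 = 23.29 MeV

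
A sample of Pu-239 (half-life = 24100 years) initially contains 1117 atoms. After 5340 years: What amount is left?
N = N₀(1/2)^(t/t½) = 958 atoms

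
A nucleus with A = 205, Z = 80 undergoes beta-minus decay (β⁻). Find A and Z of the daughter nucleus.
Daughter: A = 205, Z = 81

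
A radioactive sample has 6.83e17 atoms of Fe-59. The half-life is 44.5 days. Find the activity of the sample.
A = λN = 1.064e16 decays/day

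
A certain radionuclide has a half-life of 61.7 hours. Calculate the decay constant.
λ = ln(2)/t½ = 0.01123 hour⁻¹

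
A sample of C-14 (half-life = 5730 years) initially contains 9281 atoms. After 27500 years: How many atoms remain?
N = N₀(1/2)^(t/t½) = 333.3 atoms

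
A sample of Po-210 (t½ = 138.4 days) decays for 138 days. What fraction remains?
N/N₀ = (1/2)^(t/t½) = 0.501 = 50.1%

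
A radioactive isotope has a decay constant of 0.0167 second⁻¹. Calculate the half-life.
t½ = ln(2)/λ = 41.51 seconds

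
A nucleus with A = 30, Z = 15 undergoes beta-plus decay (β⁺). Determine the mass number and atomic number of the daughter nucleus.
Daughter: A = 30, Z = 14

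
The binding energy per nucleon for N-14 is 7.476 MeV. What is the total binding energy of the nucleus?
B.E. = 7.476 × 14 = 104.7 MeV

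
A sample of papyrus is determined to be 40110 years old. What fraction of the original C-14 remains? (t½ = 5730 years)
N/N₀ = (1/2)^(t/t½) = 0.007812 = 0.781%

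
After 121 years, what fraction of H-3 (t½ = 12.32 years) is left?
N/N₀ = (1/2)^(t/t½) = 0.001105 = 0.111%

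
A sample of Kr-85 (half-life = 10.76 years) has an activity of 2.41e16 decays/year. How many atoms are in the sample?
N = A/λ = 3.741e17 atoms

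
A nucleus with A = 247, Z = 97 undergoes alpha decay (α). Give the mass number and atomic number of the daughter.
Daughter: A = 243, Z = 95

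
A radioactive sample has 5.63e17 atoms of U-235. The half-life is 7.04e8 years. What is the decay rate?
A = λN = 5.543e8 decays/year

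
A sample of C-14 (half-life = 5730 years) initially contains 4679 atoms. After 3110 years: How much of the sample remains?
N = N₀(1/2)^(t/t½) = 3212 atoms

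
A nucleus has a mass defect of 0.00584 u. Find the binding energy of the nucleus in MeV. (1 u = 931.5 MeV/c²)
B.E. = Δm × 931.5 = 5.44 MeV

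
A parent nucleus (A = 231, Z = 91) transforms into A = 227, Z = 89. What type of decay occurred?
ΔA = -4, ΔZ = -2 ⇒ alpha decay (α)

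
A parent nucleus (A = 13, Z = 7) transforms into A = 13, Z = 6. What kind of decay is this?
ΔA = 0, ΔZ = -1 ⇒ beta-plus decay (β⁺) or electron capture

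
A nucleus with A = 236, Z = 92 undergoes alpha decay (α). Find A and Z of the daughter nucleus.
Daughter: A = 232, Z = 90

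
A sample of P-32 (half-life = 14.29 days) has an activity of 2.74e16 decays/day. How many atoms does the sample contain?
N = A/λ = 5.649e17 atoms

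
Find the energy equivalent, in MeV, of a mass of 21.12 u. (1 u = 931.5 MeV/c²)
E = mc² = 19670 MeV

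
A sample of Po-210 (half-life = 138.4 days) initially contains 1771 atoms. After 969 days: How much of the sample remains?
N = N₀(1/2)^(t/t½) = 13.82 atoms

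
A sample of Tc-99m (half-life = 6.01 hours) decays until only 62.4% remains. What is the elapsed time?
t = t½ × log₂(N₀/N) = 4.089 hours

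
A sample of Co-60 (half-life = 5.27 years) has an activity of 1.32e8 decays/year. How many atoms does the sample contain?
N = A/λ = 1.004e9 atoms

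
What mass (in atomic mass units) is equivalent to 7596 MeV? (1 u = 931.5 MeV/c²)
m = E/c² = 8.155 u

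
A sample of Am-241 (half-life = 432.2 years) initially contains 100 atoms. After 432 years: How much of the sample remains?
N = N₀(1/2)^(t/t½) = 50.02 atoms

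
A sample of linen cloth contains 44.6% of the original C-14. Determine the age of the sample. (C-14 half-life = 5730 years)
Age = t½ × log₂(1/ratio) = 6675 years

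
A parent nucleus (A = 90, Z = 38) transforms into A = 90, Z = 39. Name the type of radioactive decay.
ΔA = 0, ΔZ = +1 ⇒ beta-minus decay (β⁻)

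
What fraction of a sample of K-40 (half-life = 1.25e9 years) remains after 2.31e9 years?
N/N₀ = (1/2)^(t/t½) = 0.2778 = 27.8%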